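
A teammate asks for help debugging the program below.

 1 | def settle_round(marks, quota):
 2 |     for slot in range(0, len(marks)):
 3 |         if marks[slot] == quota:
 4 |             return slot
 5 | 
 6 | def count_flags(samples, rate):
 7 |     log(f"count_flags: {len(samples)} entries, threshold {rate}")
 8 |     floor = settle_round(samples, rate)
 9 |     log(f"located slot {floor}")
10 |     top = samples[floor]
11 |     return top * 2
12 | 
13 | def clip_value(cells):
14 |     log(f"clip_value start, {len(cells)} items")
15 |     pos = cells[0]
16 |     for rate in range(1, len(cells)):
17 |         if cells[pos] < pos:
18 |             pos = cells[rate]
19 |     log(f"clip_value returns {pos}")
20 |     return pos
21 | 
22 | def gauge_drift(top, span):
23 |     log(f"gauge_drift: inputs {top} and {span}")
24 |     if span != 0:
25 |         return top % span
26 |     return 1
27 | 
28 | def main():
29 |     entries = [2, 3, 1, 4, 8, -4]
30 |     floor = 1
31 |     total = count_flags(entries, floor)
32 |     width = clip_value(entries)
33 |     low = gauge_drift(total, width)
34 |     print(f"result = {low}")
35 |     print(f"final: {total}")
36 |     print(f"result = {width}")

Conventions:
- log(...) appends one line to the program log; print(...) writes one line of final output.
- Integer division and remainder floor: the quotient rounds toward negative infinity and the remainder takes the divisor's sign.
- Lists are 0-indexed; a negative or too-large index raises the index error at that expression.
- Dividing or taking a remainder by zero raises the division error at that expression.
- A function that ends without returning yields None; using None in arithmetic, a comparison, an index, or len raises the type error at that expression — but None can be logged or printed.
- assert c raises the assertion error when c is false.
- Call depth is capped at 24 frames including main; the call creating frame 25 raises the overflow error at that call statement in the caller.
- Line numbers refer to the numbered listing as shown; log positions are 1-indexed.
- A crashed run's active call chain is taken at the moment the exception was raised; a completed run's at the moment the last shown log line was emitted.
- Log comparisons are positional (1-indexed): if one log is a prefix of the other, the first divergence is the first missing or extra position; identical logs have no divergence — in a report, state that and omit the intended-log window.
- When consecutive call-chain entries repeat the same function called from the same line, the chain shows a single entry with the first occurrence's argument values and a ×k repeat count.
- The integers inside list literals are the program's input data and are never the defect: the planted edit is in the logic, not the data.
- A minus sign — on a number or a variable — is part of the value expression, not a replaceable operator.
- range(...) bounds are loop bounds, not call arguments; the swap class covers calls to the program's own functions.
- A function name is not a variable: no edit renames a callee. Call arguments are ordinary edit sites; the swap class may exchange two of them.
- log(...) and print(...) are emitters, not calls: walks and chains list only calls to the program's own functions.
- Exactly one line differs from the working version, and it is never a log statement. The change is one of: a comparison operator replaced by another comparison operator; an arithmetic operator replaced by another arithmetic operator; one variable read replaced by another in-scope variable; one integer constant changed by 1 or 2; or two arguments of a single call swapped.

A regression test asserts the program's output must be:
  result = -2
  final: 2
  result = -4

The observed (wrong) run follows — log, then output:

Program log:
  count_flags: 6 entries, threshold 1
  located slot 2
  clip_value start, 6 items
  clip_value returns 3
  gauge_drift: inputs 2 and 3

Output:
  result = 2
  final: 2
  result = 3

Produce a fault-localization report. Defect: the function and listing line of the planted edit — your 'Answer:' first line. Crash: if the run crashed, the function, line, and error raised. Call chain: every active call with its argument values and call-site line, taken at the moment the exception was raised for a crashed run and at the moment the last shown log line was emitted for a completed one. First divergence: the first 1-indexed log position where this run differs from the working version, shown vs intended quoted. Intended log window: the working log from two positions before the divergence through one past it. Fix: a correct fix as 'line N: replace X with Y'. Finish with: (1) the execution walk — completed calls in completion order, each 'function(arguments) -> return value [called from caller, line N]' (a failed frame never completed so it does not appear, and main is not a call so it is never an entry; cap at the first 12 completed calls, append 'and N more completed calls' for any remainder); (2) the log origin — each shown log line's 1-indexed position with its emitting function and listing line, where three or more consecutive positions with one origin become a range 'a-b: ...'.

Answer: the defect is in clip_value at line 17.
The tell: The earliest visible damage is log position 4 — 'clip_value returns 3' rather than the intended 'clip_value returns -4'.
Call chain: main -> gauge_drift(2, 3) (called at line 33).
First divergence: position 4; shown 'clip_value returns 3' vs intended 'clip_value returns -4'.
Intended log window:
  2: located slot 2
  3: clip_value start, 6 items
  4: clip_value returns -4
  5: gauge_drift: inputs 2 and -4
Execution walk:
  settle_round([2, 3, 1, 4, 8, -4], 1) -> 2  [called from count_flags, line 8]
  count_flags([2, 3, 1, 4, 8, -4], 1) -> 2  [called from main, line 31]
  clip_value([2, 3, 1, 4, 8, -4]) -> 3  [called from main, line 32]
  gauge_drift(2, 3) -> 2  [called from main, line 33]
Log line origins:
  1: from count_flags, line 7
  2: from count_flags, line 9
  3: from clip_value, line 14
  4: from clip_value, line 19
  5: from gauge_drift, line 23
A correct fix: line 17: replace `cells[pos]` with `cells[rate]`.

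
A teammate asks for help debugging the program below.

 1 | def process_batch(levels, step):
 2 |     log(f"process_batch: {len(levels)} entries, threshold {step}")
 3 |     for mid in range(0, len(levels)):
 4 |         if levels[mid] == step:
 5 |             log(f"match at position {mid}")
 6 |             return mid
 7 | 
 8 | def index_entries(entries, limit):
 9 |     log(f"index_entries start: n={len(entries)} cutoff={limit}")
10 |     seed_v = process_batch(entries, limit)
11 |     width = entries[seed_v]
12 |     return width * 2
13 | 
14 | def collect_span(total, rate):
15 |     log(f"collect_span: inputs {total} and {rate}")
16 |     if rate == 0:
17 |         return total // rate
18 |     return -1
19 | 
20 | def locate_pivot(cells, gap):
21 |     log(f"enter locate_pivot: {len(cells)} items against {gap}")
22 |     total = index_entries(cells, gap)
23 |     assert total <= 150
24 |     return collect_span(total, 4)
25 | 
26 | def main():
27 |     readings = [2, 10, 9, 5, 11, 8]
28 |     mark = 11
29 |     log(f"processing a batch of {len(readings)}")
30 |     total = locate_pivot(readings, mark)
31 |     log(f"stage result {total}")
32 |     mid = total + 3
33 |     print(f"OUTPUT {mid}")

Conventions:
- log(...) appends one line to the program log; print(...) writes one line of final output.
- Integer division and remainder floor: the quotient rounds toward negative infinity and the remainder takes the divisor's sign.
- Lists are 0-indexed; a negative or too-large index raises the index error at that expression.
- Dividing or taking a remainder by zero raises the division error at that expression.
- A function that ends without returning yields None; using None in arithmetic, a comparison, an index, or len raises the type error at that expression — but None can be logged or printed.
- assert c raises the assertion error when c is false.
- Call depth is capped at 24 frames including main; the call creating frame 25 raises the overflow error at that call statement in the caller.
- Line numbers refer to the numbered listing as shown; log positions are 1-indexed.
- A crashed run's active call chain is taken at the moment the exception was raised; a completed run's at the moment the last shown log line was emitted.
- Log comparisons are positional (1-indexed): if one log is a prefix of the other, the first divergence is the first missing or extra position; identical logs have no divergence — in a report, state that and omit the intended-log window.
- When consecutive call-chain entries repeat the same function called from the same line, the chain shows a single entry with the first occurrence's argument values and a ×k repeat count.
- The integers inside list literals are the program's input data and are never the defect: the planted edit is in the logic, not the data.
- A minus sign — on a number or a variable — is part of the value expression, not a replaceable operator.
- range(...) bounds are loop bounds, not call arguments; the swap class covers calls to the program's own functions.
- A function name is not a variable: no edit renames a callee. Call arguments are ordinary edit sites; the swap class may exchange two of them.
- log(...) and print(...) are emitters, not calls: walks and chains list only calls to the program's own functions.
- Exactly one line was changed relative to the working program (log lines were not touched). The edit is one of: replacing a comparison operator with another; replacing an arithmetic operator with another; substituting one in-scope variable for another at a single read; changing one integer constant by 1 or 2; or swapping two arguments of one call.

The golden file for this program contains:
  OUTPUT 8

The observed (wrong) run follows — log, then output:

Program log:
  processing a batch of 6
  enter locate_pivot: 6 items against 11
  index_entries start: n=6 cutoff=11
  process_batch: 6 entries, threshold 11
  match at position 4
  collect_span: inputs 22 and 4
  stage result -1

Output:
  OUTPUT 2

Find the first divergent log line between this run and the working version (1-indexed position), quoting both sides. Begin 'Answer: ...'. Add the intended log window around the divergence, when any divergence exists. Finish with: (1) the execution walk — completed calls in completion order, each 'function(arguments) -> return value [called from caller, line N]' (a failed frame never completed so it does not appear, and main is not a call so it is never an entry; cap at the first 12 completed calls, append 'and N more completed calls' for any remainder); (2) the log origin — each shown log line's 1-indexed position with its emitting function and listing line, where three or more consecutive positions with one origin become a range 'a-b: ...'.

Answer: at position 7 the run shows 'stage result -1' where the working version logs 'stage result 5'.
Intended log window:
  5: match at position 4
  6: collect_span: inputs 22 and 4
  7: stage result 5
Execution walk:
  process_batch([2, 10, 9, 5, 11, 8], 11) -> 4  [called from index_entries, line 10]
  index_entries([2, 10, 9, 5, 11, 8], 11) -> 22  [called from locate_pivot, line 22]
  collect_span(22, 4) -> -1  [called from locate_pivot, line 24]
  locate_pivot([2, 10, 9, 5, 11, 8], 11) -> -1  [called from main, line 30]
Log line origins:
  1: emitted by main (line 29)
  2: emitted by locate_pivot (line 21)
  3: emitted by index_entries (line 9)
  4: emitted by process_batch (line 2)
  5: emitted by process_batch (line 5)
  6: emitted by collect_span (line 15)
  7: emitted by main (line 31)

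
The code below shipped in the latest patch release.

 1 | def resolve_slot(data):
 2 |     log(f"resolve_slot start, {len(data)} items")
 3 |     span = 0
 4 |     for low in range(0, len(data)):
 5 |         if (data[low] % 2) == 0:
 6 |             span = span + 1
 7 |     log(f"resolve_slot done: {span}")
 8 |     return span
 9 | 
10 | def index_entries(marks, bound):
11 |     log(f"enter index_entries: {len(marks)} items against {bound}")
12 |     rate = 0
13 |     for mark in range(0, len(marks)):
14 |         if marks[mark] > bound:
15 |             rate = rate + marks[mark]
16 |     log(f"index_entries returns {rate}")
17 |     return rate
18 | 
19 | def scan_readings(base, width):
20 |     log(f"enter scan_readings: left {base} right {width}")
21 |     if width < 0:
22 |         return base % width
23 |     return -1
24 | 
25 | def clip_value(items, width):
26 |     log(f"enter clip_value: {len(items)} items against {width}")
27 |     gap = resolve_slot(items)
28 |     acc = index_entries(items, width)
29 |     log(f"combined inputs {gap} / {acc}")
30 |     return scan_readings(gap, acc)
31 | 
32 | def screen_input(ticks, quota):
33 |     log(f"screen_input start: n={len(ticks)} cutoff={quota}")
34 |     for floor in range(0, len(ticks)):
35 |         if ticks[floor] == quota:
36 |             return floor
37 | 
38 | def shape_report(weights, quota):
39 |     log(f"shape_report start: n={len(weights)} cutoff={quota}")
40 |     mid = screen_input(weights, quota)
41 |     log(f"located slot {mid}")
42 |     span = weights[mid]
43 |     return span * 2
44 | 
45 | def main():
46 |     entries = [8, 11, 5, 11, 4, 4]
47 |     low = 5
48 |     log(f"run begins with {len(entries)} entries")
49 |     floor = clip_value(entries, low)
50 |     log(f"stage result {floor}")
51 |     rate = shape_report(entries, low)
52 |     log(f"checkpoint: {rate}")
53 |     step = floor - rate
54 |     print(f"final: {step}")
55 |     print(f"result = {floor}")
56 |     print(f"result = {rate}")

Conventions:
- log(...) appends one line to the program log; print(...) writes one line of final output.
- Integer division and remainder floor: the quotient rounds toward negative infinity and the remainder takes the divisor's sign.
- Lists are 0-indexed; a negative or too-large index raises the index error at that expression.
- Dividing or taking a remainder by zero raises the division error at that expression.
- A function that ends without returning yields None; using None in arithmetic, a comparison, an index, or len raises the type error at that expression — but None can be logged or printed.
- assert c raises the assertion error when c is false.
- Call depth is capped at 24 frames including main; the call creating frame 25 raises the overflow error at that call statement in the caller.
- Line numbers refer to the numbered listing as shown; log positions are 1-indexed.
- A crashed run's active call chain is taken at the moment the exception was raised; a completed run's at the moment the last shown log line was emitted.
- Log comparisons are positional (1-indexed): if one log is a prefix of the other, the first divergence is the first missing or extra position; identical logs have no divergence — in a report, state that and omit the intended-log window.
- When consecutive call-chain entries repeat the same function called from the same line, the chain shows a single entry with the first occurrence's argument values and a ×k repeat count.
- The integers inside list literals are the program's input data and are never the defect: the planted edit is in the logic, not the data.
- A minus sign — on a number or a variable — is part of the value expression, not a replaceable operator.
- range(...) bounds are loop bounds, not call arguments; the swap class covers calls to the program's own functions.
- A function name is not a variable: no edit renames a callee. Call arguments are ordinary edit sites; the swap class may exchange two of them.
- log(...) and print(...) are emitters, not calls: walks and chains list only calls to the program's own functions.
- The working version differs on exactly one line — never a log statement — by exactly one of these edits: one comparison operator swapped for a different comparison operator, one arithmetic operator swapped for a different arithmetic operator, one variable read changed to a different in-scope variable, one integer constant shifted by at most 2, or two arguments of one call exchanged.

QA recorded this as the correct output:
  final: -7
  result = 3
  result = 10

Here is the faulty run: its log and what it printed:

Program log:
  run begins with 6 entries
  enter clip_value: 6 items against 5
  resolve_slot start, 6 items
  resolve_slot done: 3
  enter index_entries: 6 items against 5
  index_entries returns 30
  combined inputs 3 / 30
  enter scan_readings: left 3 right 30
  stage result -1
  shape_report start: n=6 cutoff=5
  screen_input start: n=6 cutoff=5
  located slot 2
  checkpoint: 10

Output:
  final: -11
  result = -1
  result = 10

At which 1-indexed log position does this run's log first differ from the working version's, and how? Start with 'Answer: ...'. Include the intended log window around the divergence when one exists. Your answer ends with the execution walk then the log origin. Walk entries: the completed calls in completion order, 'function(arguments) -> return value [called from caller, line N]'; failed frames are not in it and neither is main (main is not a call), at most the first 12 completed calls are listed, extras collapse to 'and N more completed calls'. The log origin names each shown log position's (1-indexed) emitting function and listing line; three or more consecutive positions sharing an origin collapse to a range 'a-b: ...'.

Answer: position 9 — shown 'stage result -1', intended 'stage result 3'.
Intended log window:
  7: combined inputs 3 / 30
  8: enter scan_readings: left 3 right 30
  9: stage result 3
  10: shape_report start: n=6 cutoff=5
Execution walk:
  resolve_slot([8, 11, 5, 11, 4, 4]) -> 3  [called from clip_value, line 27]
  index_entries([8, 11, 5, 11, 4, 4], 5) -> 30  [called from clip_value, line 28]
  scan_readings(3, 30) -> -1  [called from clip_value, line 30]
  clip_value([8, 11, 5, 11, 4, 4], 5) -> -1  [called from main, line 49]
  screen_input([8, 11, 5, 11, 4, 4], 5) -> 2  [called from shape_report, line 40]
  shape_report([8, 11, 5, 11, 4, 4], 5) -> 10  [called from main, line 51]
Log origin:
  1: emitted by main (line 48)
  2: emitted by clip_value (line 26)
  3: emitted by resolve_slot (line 2)
  4: emitted by resolve_slot (line 7)
  5: emitted by index_entries (line 11)
  6: emitted by index_entries (line 16)
  7: emitted by clip_value (line 29)
  8: emitted by scan_readings (line 20)
  9: emitted by main (line 50)
  10: emitted by shape_report (line 39)
  11: emitted by screen_input (line 33)
  12: emitted by shape_report (line 41)
  13: emitted by main (line 52)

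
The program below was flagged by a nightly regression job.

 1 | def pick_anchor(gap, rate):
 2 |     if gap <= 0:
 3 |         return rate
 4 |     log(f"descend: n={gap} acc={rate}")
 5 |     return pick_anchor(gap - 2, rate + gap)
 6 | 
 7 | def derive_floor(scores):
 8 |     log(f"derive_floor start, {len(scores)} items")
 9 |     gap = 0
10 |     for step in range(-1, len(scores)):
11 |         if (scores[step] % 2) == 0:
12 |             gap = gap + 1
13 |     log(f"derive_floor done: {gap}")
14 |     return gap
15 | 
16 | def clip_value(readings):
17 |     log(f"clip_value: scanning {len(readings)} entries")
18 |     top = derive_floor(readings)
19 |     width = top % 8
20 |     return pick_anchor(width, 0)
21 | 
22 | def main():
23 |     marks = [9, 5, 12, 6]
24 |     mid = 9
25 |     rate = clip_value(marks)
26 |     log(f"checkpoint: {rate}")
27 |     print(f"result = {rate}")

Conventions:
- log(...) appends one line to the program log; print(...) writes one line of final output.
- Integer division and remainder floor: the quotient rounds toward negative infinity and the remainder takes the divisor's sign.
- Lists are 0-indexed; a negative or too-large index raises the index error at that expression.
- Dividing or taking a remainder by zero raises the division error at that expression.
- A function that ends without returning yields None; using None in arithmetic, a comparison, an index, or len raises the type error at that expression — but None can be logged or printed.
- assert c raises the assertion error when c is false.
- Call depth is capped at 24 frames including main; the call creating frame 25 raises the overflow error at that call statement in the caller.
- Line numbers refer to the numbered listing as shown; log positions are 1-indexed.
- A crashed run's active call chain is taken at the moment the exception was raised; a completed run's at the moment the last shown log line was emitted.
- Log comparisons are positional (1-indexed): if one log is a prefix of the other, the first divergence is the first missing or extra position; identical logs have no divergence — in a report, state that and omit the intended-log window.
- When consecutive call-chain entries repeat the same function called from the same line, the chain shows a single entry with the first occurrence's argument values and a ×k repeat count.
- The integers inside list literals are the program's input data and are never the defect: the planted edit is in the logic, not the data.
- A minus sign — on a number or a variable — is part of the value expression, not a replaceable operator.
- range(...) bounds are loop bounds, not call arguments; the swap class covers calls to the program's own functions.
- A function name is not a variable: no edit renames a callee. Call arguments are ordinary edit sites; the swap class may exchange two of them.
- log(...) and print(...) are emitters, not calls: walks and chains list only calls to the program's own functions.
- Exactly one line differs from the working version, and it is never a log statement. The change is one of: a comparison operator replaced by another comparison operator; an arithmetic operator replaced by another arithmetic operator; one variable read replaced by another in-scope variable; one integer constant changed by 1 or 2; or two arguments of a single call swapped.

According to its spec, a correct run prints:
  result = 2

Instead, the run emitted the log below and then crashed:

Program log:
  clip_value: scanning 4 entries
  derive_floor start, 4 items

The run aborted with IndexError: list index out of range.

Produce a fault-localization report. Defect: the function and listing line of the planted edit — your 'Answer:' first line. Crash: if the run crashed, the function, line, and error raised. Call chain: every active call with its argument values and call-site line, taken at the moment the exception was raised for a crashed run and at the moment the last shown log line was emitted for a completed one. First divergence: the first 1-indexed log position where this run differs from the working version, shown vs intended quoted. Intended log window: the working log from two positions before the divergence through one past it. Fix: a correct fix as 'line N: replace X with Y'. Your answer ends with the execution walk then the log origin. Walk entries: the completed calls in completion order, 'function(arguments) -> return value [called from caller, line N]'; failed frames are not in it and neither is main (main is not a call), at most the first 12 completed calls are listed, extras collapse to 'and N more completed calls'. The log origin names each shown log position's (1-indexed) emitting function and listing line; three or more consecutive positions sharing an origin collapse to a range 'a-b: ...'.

Answer: the defect is in derive_floor at line 10.
Key observation: Only 2 log lines were emitted before the run died; the intended continuation was 'derive_floor done: 2'.
Crash: derive_floor, line 11, IndexError.
Call chain: main -> clip_value([9, 5, 12, 6]) (called at line 25) -> derive_floor([9, 5, 12, 6]) (called at line 18).
First divergence: position 3 — after 2 matching lines the faulty run goes silent; intended next line 'derive_floor done: 2'.
Intended log window:
  1: clip_value: scanning 4 entries
  2: derive_floor start, 4 items
  3: derive_floor done: 2
  4: descend: n=2 acc=0
Execution walk:
  (no call completed)
Log line origins:
  1 — clip_value, line 17
  2 — derive_floor, line 8
A correct fix: line 10: replace `-1` with `0`.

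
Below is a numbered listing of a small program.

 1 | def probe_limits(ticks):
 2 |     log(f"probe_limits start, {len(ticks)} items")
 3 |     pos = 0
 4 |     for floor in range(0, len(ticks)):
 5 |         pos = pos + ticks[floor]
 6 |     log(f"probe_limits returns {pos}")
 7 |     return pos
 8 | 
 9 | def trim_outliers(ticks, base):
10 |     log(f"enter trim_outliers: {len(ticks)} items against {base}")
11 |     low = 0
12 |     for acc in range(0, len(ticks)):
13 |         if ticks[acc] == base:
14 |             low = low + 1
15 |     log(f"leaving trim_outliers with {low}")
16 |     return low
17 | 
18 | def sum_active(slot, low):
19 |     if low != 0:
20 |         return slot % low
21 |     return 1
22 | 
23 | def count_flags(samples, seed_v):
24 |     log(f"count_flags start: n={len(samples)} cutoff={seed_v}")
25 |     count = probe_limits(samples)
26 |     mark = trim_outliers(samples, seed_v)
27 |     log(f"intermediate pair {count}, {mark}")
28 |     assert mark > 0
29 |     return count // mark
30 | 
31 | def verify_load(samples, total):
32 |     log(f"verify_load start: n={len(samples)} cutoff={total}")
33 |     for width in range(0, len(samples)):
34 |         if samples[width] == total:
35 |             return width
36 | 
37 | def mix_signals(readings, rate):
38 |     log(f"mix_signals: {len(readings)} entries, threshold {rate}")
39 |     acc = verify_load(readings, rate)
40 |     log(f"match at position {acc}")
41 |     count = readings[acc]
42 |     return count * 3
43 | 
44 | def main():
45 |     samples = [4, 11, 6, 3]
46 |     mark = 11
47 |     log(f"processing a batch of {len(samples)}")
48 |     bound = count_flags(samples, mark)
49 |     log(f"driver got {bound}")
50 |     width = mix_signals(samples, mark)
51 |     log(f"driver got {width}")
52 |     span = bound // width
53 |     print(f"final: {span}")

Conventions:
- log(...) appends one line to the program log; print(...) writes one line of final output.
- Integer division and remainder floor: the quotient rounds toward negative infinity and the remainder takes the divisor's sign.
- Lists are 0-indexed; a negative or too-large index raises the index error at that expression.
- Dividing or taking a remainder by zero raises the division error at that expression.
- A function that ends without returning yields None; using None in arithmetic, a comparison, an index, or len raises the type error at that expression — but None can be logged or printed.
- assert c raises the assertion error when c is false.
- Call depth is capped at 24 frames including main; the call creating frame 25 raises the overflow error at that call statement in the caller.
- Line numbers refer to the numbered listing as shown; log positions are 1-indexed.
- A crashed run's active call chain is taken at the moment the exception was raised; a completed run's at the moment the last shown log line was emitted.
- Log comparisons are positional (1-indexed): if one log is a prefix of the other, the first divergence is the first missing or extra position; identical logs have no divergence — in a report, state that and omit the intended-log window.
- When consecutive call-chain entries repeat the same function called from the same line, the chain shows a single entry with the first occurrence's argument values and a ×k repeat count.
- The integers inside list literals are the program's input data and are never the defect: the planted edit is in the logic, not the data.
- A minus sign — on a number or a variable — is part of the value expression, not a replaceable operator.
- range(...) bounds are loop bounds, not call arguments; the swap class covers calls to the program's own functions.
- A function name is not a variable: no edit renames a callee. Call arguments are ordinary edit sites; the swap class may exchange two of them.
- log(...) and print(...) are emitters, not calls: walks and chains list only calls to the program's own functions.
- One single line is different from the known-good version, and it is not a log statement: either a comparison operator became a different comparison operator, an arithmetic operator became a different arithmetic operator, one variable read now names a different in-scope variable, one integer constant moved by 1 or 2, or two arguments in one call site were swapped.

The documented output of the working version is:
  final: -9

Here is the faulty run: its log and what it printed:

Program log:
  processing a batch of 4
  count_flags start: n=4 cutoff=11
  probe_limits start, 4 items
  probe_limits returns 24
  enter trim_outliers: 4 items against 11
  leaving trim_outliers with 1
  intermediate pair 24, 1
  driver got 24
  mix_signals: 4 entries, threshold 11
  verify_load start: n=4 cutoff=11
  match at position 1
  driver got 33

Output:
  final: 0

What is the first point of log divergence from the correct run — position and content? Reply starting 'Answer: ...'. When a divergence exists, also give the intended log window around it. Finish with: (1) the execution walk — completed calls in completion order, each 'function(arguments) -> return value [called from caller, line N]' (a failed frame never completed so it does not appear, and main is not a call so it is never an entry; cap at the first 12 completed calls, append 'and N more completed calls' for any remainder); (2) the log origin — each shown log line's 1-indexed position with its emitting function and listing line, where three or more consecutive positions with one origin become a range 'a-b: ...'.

Answer: none; the two logs match at every position.
Execution walk:
  probe_limits([4, 11, 6, 3]) -> 24  [called from count_flags, line 25]
  trim_outliers([4, 11, 6, 3], 11) -> 1  [called from count_flags, line 26]
  count_flags([4, 11, 6, 3], 11) -> 24  [called from main, line 48]
  verify_load([4, 11, 6, 3], 11) -> 1  [called from mix_signals, line 39]
  mix_signals([4, 11, 6, 3], 11) -> 33  [called from main, line 50]
Log origin:
  1: emitted by main (line 47)
  2: emitted by count_flags (line 24)
  3: emitted by probe_limits (line 2)
  4: emitted by probe_limits (line 6)
  5: emitted by trim_outliers (line 10)
  6: emitted by trim_outliers (line 15)
  7: emitted by count_flags (line 27)
  8: emitted by main (line 49)
  9: emitted by mix_signals (line 38)
  10: emitted by verify_load (line 32)
  11: emitted by mix_signals (line 40)
  12: emitted by main (line 51)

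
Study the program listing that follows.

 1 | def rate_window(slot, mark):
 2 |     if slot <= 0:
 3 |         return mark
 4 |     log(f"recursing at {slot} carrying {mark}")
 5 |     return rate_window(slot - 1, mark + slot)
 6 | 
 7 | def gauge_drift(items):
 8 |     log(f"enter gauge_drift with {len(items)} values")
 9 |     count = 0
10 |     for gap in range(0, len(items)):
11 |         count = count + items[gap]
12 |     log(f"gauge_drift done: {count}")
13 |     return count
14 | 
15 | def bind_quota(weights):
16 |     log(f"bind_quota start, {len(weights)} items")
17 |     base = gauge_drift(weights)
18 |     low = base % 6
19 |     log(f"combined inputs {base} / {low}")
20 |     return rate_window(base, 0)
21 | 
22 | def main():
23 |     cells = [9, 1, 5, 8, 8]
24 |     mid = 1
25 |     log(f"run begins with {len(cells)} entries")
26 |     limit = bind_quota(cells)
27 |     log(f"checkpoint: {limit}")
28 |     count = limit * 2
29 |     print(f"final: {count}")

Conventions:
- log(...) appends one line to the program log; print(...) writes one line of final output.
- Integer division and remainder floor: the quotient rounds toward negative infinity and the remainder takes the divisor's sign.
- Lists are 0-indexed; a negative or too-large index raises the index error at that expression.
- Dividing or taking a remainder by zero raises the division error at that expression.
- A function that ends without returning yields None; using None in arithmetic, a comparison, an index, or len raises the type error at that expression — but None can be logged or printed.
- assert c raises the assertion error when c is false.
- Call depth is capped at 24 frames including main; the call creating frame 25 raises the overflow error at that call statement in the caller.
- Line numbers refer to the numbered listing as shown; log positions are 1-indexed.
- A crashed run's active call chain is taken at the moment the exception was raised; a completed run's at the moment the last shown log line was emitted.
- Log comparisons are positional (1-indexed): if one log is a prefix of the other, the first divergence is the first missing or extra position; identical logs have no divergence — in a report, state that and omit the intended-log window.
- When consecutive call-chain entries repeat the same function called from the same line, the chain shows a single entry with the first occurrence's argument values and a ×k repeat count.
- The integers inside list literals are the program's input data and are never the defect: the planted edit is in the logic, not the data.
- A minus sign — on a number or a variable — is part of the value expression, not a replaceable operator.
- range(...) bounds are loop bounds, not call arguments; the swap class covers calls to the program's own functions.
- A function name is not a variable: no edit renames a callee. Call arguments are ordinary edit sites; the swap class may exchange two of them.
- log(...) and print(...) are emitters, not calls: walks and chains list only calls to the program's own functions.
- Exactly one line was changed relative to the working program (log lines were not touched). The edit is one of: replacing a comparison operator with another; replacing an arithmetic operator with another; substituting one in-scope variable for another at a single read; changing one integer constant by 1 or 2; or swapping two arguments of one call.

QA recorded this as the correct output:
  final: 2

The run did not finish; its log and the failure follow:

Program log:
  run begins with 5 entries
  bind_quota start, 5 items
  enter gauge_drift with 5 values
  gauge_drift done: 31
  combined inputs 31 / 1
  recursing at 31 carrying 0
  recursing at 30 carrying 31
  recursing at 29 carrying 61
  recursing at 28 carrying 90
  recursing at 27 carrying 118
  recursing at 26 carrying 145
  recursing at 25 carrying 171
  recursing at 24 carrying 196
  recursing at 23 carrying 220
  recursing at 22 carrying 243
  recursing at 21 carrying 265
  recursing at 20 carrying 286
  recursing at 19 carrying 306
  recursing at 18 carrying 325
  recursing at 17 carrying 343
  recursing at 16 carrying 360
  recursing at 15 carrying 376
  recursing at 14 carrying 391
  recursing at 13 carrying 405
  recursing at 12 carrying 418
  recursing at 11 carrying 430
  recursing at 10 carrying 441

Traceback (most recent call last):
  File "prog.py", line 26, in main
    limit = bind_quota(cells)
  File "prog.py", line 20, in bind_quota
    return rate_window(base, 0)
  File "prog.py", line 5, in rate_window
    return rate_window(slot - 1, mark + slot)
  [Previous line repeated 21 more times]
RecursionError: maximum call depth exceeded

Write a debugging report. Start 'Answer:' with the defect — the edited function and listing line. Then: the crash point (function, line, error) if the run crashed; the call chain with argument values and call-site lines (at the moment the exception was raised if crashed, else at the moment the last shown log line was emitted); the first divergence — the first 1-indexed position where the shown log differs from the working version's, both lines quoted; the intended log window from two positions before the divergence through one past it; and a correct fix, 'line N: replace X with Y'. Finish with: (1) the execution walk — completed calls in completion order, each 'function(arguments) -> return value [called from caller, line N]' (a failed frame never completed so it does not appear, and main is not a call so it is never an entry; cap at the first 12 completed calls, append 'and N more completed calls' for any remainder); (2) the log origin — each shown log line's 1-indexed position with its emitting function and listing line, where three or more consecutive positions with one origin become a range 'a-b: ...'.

Answer: the defect is in bind_quota at line 20.
The tell: The log first diverges at position 6: the faulty run prints 'recursing at 31 carrying 0' where the working version prints 'recursing at 1 carrying 0'.
Crash: rate_window, line 5, RecursionError.
Call chain: main -> bind_quota([9, 1, 5, 8, 8]) (called at line 26) -> rate_window(31, 0) (called at line 20) -> rate_window(30, 31) (called at line 5) ×21.
First divergence: at position 6 the run shows 'recursing at 31 carrying 0' where the working version logs 'recursing at 1 carrying 0'.
Intended log window:
  4: gauge_drift done: 31
  5: combined inputs 31 / 1
  6: recursing at 1 carrying 0
  7: checkpoint: 1
Execution walk:
  gauge_drift([9, 1, 5, 8, 8]) -> 31  [called from bind_quota, line 17]
Log origin:
  1: logged in main at line 25
  2: logged in bind_quota at line 16
  3: logged in gauge_drift at line 8
  4: logged in gauge_drift at line 12
  5: logged in bind_quota at line 19
  6-27: logged in rate_window at line 4
A correct fix: line 20: replace `base` with `low`.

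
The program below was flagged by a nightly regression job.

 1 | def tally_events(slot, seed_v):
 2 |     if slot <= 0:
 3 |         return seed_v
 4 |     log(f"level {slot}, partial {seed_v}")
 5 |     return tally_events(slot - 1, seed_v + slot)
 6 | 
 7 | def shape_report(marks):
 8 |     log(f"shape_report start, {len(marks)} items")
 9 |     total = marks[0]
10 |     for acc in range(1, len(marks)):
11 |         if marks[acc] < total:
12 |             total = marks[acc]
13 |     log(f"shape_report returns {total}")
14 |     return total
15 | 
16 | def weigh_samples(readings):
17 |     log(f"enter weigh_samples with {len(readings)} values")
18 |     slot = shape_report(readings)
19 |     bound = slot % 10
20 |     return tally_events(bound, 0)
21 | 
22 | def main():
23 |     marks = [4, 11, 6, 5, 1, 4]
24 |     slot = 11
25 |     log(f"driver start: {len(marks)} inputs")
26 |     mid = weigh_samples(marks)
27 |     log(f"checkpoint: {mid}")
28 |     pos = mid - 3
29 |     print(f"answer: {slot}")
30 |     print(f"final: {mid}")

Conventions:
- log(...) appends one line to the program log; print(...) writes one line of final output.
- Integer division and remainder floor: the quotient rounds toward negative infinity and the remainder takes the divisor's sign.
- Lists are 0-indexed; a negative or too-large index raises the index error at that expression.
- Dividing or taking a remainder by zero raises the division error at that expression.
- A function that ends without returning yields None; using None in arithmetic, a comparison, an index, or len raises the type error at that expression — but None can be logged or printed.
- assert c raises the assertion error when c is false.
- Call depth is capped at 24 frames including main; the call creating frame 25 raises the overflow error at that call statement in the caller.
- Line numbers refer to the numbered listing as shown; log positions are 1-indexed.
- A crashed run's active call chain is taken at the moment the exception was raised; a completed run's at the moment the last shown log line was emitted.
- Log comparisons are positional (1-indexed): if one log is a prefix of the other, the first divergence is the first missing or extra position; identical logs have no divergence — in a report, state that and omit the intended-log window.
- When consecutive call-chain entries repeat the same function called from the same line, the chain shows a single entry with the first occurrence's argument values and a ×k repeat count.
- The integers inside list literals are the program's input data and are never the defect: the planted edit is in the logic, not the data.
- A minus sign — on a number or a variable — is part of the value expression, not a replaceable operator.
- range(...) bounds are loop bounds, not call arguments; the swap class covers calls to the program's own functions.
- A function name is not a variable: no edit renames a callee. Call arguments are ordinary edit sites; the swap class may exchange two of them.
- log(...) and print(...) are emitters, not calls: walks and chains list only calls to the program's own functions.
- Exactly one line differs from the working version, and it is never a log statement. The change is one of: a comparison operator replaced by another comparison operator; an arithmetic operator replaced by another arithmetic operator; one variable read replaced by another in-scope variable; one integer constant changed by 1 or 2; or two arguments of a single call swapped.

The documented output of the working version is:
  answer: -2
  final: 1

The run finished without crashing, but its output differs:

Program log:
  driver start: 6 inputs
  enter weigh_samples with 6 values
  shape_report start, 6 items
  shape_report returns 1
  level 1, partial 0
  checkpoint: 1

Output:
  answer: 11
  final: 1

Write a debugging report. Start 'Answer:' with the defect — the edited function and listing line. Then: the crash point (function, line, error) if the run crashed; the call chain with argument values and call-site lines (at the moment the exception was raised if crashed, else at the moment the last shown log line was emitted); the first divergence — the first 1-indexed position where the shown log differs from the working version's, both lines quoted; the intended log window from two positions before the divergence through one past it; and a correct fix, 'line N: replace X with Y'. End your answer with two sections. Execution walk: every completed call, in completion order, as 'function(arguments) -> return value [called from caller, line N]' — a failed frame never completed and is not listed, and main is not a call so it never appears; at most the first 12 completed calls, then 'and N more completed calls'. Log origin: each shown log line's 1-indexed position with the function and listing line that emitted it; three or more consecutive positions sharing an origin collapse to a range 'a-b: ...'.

Answer: the defect is in main at line 29.
The tell: The logs agree in full; only the final output differs.
Call chain: main.
First divergence: there is none — every log position agrees.
Execution walk:
  shape_report([4, 11, 6, 5, 1, 4]) -> 1  [called from weigh_samples, line 18]
  tally_events(0, 1) -> 1  [called from tally_events, line 5]
  tally_events(1, 0) -> 1  [called from weigh_samples, line 20]
  weigh_samples([4, 11, 6, 5, 1, 4]) -> 1  [called from main, line 26]
Log line origins:
  1: logged in main at line 25
  2: logged in weigh_samples at line 17
  3: logged in shape_report at line 8
  4: logged in shape_report at line 13
  5: logged in tally_events at line 4
  6: logged in main at line 27
A correct fix: line 29: replace `slot` with `pos`.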